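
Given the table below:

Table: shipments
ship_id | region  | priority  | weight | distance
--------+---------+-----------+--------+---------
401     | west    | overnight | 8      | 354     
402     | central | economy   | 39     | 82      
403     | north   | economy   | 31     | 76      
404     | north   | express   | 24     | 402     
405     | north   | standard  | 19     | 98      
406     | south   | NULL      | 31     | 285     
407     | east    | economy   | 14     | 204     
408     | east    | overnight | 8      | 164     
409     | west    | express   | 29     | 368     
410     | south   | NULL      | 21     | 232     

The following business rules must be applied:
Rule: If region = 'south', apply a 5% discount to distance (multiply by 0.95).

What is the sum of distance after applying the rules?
2239.15

Step 1: Records with region = 'south' have total distance = 517
Step 2: Apply multiplier: 517 × 0.95 = 491.15
Step 3: Other records total: 1748
Step 4: Final sum = 491.15 + 1748 = 2239.15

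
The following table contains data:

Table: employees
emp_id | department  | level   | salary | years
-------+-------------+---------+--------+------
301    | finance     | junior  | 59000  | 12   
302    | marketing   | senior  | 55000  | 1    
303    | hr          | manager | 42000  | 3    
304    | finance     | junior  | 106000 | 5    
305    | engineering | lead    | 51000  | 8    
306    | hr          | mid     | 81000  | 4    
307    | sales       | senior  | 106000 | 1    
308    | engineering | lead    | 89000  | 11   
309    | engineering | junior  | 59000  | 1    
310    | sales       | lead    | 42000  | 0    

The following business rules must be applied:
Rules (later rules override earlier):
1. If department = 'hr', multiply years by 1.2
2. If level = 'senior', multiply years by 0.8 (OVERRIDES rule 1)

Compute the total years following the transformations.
47.0

Step 1: Rule 2 takes priority for records with level = 'senior'
  - 2 records: 2 × 0.8 = 1.6
Step 2: Rule 1 applies to remaining records with department = 'hr'
  - 2 records: 7 × 1.2 = 8.4
Step 3: Other records unchanged: 37
Step 4: Final sum = 1.6 + 8.4 + 37 = 47.0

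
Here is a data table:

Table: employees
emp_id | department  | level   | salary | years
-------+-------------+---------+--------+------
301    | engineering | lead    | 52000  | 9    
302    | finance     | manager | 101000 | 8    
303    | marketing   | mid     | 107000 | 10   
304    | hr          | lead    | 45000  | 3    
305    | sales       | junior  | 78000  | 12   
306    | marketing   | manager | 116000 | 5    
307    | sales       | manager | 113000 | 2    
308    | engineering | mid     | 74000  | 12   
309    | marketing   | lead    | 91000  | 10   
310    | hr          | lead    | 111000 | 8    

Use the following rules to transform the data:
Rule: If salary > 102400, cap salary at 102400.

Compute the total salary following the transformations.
850600

Step 1: 4 records have salary > 102400
Step 2: These records originally summed to 447000
Step 3: After capping: 4 × 102400 = 409600
Step 4: Unaffected records sum: 441000
Step 5: Final sum = 409600 + 441000 = 850600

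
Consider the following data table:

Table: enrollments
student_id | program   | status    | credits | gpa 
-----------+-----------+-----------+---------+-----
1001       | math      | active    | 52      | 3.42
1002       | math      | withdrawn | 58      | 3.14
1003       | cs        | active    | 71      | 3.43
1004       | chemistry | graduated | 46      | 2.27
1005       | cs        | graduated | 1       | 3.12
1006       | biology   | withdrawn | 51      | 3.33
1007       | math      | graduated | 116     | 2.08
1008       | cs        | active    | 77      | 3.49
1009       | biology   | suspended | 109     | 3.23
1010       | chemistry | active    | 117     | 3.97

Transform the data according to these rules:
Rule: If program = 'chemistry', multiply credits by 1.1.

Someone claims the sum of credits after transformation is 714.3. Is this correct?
Yes, the result is correct.

Step 1: Calculate the correct sum after transformation
Step 2: Apply multiplier 1.1 to records where program = 'chemistry'
Step 3: Correct result = 714.3
Step 4: Claimed result = 714.3
Step 5: 714.3 = 714.3 ✓
Conclusion: The claimed result is correct.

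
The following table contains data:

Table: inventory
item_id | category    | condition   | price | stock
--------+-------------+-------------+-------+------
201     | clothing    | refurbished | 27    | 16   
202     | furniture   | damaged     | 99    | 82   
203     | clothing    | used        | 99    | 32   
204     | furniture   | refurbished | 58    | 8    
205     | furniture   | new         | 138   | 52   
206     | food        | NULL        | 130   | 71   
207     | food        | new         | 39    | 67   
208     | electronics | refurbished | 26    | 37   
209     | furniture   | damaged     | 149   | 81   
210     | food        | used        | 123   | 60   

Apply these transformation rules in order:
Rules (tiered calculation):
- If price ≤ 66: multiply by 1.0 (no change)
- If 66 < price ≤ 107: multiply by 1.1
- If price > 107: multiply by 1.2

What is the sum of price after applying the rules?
1015.8

Step 1: Tier 1 (price ≤ 66): 4 records, sum = 150 × 1.0 = 150.0
Step 2: Tier 2 (66 < price ≤ 107): 2 records, sum = 198 × 1.1 = 217.8
Step 3: Tier 3 (price > 107): 4 records, sum = 540 × 1.2 = 648.0
Step 4: Final sum = 150.0 + 217.8 + 648.0 = 1015.8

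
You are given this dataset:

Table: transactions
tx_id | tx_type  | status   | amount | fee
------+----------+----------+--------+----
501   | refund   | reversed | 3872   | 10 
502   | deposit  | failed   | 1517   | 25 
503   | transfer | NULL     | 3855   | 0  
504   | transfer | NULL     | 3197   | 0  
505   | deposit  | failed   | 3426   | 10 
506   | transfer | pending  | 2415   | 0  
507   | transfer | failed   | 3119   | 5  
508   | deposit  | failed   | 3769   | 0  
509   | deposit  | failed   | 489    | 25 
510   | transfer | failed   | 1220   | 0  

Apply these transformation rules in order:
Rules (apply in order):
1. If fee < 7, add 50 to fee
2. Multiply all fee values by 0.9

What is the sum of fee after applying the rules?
337.5

Step 1: Apply Rule 1 - Add 50 to records with fee < 7
  - 6 records affected: 5 + (6 × 50) = 305
  - Unaffected records: 70
  - Sum after Rule 1: 375
Step 2: Apply Rule 2 - Multiply all by 0.9
  - 375 × 0.9 = 337.5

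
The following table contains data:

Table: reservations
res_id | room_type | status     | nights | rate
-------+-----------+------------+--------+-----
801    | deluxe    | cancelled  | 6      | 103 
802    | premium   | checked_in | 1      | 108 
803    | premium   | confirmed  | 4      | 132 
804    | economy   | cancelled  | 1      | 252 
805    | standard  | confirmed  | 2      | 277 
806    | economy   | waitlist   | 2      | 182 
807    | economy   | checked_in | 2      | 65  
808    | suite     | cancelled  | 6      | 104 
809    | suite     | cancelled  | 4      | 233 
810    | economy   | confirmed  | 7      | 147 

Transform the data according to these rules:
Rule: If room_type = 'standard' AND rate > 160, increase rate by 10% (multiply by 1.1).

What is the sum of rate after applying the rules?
1630.7

Step 1: Find records where room_type = 'standard' AND rate > 160
Step 2: 1 records match, summing to 277
Step 3: After multiplier: 277 × 1.1 = 304.7
Step 4: Unaffected records sum: 1326
Step 5: Final sum = 304.7 + 1326 = 1630.7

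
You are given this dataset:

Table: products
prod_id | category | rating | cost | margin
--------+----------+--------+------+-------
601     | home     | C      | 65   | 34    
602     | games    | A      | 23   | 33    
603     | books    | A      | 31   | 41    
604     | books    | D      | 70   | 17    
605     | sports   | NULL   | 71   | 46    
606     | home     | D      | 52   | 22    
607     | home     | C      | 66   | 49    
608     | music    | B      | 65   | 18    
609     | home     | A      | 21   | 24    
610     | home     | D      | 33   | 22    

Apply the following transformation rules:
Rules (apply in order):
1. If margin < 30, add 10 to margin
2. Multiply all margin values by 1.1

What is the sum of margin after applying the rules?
391.6

Step 1: Apply Rule 1 - Add 10 to records with margin < 30
  - 5 records affected: 103 + (5 × 10) = 153
  - Unaffected records: 203
  - Sum after Rule 1: 356
Step 2: Apply Rule 2 - Multiply all by 1.1
  - 356 × 1.1 = 391.6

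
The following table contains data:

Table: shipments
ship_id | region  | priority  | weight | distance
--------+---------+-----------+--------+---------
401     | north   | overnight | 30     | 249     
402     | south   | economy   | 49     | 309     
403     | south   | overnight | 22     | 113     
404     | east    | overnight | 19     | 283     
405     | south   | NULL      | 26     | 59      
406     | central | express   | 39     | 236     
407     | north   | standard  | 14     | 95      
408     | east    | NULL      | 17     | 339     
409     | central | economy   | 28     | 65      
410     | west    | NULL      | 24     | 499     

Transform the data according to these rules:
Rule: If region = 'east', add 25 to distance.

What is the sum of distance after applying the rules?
2297

Step 1: Count records where region = 'east': 2
Step 2: Total bonus added: 2 × 25 = 50
Step 3: Original sum of distance: 2247
Step 4: Final sum = 2247 + 50 = 2297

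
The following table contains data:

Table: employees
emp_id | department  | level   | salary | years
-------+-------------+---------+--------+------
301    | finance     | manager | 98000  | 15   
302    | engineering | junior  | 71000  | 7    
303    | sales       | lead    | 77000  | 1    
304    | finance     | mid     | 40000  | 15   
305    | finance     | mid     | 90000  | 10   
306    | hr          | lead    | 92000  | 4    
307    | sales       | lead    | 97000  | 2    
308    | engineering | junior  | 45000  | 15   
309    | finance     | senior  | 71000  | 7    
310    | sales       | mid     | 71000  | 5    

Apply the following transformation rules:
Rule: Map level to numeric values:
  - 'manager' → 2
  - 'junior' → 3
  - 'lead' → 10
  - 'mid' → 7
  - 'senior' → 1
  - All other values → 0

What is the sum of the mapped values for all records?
60

Step 1: Apply mapping to each record
Step 2: Count by status:
  'manager': 1 records × 2 = 2
  'junior': 2 records × 3 = 6
  'lead': 3 records × 10 = 30
  'mid': 3 records × 7 = 21
  'senior': 1 records × 1 = 1
Step 3: Sum all mapped values = 60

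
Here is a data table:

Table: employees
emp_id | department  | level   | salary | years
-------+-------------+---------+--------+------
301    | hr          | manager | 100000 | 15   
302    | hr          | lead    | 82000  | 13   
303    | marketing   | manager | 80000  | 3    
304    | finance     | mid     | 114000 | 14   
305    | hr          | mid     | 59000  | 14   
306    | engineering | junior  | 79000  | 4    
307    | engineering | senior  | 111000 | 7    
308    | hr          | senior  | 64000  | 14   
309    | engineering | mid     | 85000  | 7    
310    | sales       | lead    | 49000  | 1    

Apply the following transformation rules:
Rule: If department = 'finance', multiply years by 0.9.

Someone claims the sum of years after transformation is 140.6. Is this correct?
No, the correct result is 90.6.

Step 1: Calculate the correct sum after transformation
Step 2: Apply multiplier 0.9 to records where department = 'finance'
Step 3: Correct result = 90.6
Step 4: Claimed result = 140.6
Step 5: 90.6 ≠ 140.6
Conclusion: The claimed result is incorrect. The correct answer is 90.6.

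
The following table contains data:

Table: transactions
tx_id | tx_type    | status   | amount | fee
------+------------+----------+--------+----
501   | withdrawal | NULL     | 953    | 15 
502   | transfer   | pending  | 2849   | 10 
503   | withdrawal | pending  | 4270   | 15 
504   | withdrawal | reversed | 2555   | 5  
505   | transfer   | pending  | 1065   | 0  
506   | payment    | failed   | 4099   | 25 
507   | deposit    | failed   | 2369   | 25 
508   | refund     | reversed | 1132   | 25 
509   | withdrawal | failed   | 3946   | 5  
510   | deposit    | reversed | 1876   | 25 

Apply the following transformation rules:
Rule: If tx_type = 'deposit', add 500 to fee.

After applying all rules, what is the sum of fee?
1150

Step 1: Count records where tx_type = 'deposit': 2
Step 2: Total bonus added: 2 × 500 = 1000
Step 3: Original sum of fee: 150
Step 4: Final sum = 150 + 1000 = 1150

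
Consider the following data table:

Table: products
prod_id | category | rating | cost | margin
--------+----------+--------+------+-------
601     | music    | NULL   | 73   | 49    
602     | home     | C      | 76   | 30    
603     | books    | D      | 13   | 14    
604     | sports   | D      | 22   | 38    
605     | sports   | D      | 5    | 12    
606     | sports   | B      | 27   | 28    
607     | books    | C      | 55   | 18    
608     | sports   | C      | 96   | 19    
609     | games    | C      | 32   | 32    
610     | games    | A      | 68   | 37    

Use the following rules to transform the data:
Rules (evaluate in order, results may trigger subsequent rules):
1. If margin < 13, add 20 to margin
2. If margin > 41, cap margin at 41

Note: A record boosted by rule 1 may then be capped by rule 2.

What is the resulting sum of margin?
289

Step 1: Apply rule 1 to records with margin < 13
  - 1 records get bonus of 20
  - Of these, 0 records then exceed 41 and get capped
Step 2: Apply rule 2 to records with margin > 41
  - 1 records (original) are capped
Step 3: Calculate final sum = 289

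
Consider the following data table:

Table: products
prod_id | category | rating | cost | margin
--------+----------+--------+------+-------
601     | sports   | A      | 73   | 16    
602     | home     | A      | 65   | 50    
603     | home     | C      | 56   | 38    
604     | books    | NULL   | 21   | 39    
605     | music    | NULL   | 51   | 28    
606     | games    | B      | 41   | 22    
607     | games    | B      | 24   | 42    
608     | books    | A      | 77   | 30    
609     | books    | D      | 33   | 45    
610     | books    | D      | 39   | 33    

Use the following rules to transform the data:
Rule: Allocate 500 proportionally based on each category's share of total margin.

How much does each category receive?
books: 214.29, games: 93.29, home: 128.28, music: 40.82, sports: 23.32

Step 1: Calculate total margin = 343
Step 2: Calculate each category's proportion:
  books: 147/343 = 42.86% → 214.29
  games: 64/343 = 18.66% → 93.29
  home: 88/343 = 25.66% → 128.28
  music: 28/343 = 8.16% → 40.82
  sports: 16/343 = 4.66% → 23.32
Step 3: Verify: sum of allocations ≈ 500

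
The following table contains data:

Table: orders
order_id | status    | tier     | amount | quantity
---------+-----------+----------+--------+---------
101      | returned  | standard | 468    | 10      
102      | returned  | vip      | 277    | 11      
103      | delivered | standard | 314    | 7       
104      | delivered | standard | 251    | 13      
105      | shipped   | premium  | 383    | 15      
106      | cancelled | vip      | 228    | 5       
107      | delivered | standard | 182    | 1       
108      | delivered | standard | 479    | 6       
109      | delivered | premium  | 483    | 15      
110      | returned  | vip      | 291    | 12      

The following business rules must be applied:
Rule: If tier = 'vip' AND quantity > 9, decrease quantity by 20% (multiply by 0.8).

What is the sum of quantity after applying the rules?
90.4

Step 1: Find records where tier = 'vip' AND quantity > 9
Step 2: 2 records match, summing to 23
Step 3: After multiplier: 23 × 0.8 = 18.4
Step 4: Unaffected records sum: 72
Step 5: Final sum = 18.4 + 72 = 90.4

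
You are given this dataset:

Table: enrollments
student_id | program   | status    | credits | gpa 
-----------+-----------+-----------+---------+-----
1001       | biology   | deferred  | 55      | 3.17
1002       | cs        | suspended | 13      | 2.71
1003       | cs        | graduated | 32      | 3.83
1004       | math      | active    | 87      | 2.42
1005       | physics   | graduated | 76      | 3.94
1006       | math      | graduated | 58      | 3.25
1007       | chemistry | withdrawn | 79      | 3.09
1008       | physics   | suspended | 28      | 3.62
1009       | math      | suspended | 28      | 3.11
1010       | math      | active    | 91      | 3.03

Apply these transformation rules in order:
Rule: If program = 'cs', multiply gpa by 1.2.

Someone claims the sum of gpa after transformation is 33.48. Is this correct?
Yes, the result is correct.

Step 1: Calculate the correct sum after transformation
Step 2: Apply multiplier 1.2 to records where program = 'cs'
Step 3: Correct result = 33.48
Step 4: Claimed result = 33.48
Step 5: 33.48 = 33.48 ✓
Conclusion: The claimed result is correct.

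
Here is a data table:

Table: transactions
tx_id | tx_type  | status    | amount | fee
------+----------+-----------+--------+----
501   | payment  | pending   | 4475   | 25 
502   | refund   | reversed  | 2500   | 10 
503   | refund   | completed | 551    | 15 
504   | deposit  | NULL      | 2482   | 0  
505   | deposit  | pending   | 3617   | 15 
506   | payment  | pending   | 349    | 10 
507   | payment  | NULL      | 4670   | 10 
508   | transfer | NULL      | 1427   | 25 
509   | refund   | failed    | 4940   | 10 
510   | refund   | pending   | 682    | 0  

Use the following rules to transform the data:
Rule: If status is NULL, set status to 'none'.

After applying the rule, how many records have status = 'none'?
3

Step 1: Count records where status IS NULL
Step 2: Found 3 records with NULL status
Step 3: These records will have status set to 'none'
Step 4: Records already having status = 'none': 0
Step 5: Answer: 3 + 0 = 3 records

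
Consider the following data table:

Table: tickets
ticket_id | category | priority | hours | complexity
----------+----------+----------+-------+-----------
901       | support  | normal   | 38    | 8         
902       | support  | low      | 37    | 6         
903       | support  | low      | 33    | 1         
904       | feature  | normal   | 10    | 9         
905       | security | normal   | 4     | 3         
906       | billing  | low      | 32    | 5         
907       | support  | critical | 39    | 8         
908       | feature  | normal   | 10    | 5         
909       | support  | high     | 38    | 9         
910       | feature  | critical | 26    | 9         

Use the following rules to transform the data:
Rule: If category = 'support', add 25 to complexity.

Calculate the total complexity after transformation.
188

Step 1: Count records where category = 'support': 5
Step 2: Total bonus added: 5 × 25 = 125
Step 3: Original sum of complexity: 63
Step 4: Final sum = 63 + 125 = 188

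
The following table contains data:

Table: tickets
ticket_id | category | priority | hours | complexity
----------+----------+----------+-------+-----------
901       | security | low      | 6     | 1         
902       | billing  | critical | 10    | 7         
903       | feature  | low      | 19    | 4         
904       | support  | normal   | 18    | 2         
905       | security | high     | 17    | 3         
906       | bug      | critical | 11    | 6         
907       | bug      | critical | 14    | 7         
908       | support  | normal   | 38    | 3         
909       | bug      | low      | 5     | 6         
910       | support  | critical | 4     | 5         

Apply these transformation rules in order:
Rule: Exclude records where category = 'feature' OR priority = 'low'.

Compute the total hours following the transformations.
112

Step 1: Find records where category = 'feature' OR priority = 'low'
Step 2: 3 records match, summing to 30
Step 3: Original sum: 142
Step 4: Remaining sum = 142 - 30 = 112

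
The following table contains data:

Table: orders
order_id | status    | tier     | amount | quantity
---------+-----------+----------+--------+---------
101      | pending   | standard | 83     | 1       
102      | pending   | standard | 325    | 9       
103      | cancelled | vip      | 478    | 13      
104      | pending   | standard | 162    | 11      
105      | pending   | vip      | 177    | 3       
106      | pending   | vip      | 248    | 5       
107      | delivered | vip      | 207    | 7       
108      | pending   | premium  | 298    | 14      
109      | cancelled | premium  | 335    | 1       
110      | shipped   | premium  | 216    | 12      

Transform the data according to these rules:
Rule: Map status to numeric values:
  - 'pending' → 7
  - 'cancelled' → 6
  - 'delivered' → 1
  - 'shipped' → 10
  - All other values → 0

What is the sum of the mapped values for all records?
65

Step 1: Apply mapping to each record
Step 2: Count by status:
  'pending': 6 records × 7 = 42
  'cancelled': 2 records × 6 = 12
  'delivered': 1 records × 1 = 1
  'shipped': 1 records × 10 = 10
Step 3: Sum all mapped values = 65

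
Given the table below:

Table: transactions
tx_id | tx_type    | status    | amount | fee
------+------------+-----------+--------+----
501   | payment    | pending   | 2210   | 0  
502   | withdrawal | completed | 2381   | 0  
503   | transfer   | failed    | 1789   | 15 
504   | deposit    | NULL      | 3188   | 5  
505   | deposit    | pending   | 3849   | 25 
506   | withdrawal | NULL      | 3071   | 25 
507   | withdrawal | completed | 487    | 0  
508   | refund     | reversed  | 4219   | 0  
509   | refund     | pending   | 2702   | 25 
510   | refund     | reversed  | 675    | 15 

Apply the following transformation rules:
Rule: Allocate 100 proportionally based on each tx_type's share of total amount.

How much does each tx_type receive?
deposit: 28.64, payment: 8.99, refund: 30.91, transfer: 7.28, withdrawal: 24.17

Step 1: Calculate total amount = 24571
Step 2: Calculate each tx_type's proportion:
  deposit: 7037/24571 = 28.64% → 28.64
  payment: 2210/24571 = 8.99% → 8.99
  refund: 7596/24571 = 30.91% → 30.91
  transfer: 1789/24571 = 7.28% → 7.28
  withdrawal: 5939/24571 = 24.17% → 24.17
Step 3: Verify: sum of allocations ≈ 100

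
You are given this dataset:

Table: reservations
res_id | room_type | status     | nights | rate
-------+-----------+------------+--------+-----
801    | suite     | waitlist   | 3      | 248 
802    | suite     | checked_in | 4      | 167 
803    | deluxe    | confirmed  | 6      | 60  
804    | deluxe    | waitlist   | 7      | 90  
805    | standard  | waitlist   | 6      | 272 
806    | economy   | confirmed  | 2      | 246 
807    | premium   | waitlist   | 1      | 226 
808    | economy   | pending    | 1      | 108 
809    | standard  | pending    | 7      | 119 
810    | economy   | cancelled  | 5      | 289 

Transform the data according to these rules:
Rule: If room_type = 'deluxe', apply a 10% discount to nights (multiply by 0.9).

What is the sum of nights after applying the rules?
40.7

Step 1: Records with room_type = 'deluxe' have total nights = 13
Step 2: Apply multiplier: 13 × 0.9 = 11.7
Step 3: Other records total: 29
Step 4: Final sum = 11.7 + 29 = 40.7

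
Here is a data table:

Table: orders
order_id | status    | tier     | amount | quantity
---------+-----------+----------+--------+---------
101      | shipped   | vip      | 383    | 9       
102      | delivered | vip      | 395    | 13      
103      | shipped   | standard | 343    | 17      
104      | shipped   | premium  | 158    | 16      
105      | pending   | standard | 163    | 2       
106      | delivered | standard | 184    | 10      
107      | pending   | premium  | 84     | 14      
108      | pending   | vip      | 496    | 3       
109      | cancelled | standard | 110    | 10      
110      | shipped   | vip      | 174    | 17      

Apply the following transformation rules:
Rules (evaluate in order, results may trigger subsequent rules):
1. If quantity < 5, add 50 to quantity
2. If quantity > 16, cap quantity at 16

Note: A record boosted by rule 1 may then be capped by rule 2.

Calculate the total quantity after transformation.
136

Step 1: Apply rule 1 to records with quantity < 5
  - 2 records get bonus of 50
  - Of these, 2 records then exceed 16 and get capped
Step 2: Apply rule 2 to records with quantity > 16
  - 2 records (original) are capped
Step 3: Calculate final sum = 136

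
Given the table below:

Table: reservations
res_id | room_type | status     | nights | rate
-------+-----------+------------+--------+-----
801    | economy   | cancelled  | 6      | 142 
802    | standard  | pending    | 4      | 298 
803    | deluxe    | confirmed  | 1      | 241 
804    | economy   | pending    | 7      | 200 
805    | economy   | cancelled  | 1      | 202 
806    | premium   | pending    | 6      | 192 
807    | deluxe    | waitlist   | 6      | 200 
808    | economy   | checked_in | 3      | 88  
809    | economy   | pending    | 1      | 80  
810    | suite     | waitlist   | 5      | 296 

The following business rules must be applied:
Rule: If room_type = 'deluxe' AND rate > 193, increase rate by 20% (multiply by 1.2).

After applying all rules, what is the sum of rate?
2027.2

Step 1: Find records where room_type = 'deluxe' AND rate > 193
Step 2: 2 records match, summing to 441
Step 3: After multiplier: 441 × 1.2 = 529.2
Step 4: Unaffected records sum: 1498
Step 5: Final sum = 529.2 + 1498 = 2027.2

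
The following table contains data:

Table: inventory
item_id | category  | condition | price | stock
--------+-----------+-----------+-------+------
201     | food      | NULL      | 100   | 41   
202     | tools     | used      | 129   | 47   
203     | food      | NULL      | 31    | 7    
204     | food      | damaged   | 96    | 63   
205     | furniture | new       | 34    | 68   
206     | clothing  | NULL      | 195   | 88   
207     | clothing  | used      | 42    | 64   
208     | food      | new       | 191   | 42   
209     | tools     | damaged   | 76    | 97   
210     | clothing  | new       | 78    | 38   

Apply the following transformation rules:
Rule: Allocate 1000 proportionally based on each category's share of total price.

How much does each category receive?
clothing: 324.07, food: 430.04, furniture: 34.98, tools: 210.91

Step 1: Calculate total price = 972
Step 2: Calculate each category's proportion:
  clothing: 315/972 = 32.41% → 324.07
  food: 418/972 = 43.00% → 430.04
  furniture: 34/972 = 3.50% → 34.98
  tools: 205/972 = 21.09% → 210.91
Step 3: Verify: sum of allocations ≈ 1000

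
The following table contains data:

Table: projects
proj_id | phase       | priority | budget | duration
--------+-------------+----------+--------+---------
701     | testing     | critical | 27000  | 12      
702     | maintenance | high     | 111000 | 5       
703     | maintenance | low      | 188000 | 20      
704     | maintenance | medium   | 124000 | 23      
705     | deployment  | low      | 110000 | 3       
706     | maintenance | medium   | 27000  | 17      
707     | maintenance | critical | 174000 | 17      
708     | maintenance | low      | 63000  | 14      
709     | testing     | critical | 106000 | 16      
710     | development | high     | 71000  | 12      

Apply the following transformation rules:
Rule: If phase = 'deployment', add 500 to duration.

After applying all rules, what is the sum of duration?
639

Step 1: Count records where phase = 'deployment': 1
Step 2: Total bonus added: 1 × 500 = 500
Step 3: Original sum of duration: 139
Step 4: Final sum = 139 + 500 = 639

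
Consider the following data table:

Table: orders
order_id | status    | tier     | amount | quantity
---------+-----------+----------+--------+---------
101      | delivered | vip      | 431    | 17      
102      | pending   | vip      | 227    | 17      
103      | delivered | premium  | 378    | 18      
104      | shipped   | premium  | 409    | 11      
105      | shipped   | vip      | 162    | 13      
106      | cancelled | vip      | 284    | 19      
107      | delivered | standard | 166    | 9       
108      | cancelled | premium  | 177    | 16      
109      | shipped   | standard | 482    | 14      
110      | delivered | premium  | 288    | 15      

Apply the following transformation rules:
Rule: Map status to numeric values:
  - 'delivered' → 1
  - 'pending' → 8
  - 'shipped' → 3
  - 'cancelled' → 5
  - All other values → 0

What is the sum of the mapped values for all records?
31

Step 1: Apply mapping to each record
Step 2: Count by status:
  'delivered': 4 records × 1 = 4
  'pending': 1 records × 8 = 8
  'shipped': 3 records × 3 = 9
  'cancelled': 2 records × 5 = 10
Step 3: Sum all mapped values = 31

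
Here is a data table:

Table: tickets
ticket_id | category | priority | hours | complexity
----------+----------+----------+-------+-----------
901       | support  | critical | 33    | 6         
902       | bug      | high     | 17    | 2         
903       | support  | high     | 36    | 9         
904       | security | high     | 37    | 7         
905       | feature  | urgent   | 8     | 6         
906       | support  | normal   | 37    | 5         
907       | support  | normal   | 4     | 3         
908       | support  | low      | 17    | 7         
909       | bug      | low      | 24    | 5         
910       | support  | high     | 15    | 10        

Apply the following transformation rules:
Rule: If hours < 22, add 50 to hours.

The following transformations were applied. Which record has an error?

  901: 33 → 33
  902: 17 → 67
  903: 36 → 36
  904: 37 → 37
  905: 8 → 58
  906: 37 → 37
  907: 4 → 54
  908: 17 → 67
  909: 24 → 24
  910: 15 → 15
Record 910 has an error. The correct transformed value should be 65, not 15.

Step 1: Check each record against the rule
Step 2: Record 910 has hours = 15
Step 3: Since 15 < 22, the bonus should have been applied
Step 4: Correct value = 65, but claimed value = 15
Conclusion: Record 910 has the error.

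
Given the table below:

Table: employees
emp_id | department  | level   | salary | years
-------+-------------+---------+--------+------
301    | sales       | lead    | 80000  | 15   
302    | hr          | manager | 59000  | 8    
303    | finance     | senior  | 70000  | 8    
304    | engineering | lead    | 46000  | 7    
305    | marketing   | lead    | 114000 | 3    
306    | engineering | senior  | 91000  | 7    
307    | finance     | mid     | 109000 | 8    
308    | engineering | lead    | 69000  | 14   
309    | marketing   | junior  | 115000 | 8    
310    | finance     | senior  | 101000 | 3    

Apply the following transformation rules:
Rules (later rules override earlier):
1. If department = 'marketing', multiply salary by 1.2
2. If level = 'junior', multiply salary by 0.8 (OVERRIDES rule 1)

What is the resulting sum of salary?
853800.0

Step 1: Rule 2 takes priority for records with level = 'junior'
  - 1 records: 115000 × 0.8 = 92000.0
Step 2: Rule 1 applies to remaining records with department = 'marketing'
  - 1 records: 114000 × 1.2 = 136800.0
Step 3: Other records unchanged: 625000
Step 4: Final sum = 92000.0 + 136800.0 + 625000 = 853800.0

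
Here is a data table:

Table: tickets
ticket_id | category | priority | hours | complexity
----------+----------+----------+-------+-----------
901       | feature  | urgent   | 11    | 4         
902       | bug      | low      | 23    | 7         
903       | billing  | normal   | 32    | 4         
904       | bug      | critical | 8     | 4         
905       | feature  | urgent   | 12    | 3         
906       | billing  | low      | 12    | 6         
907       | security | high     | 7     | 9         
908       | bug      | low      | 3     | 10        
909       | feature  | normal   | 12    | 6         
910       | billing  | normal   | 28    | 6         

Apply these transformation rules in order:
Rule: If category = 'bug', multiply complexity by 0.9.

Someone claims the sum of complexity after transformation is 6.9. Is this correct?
No, the correct result is 56.9.

Step 1: Calculate the correct sum after transformation
Step 2: Apply multiplier 0.9 to records where category = 'bug'
Step 3: Correct result = 56.9
Step 4: Claimed result = 6.9
Step 5: 56.9 ≠ 6.9
Conclusion: The claimed result is incorrect. The correct answer is 56.9.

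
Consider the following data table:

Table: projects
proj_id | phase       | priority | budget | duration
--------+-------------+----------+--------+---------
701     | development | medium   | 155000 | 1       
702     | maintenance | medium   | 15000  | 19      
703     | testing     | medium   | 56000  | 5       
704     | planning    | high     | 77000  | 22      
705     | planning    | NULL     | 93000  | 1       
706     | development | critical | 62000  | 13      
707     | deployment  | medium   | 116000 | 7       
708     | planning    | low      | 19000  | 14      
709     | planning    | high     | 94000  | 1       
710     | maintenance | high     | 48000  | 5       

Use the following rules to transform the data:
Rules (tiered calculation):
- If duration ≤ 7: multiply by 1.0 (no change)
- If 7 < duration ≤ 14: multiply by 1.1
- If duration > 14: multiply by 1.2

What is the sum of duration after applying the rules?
98.9

Step 1: Tier 1 (duration ≤ 7): 6 records, sum = 20 × 1.0 = 20.0
Step 2: Tier 2 (7 < duration ≤ 14): 2 records, sum = 27 × 1.1 = 29.7
Step 3: Tier 3 (duration > 14): 2 records, sum = 41 × 1.2 = 49.2
Step 4: Final sum = 20.0 + 29.7 + 49.2 = 98.9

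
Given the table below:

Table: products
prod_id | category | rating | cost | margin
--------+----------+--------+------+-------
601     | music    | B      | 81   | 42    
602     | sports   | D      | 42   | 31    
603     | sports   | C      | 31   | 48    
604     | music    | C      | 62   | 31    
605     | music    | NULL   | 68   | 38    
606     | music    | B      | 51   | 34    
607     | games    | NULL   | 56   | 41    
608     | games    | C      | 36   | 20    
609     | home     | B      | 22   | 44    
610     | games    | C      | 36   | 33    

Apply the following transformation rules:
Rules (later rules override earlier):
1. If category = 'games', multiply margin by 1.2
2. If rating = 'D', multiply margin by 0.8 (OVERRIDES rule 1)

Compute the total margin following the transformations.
374.6

Step 1: Rule 2 takes priority for records with rating = 'D'
  - 1 records: 31 × 0.8 = 24.8
Step 2: Rule 1 applies to remaining records with category = 'games'
  - 3 records: 94 × 1.2 = 112.8
Step 3: Other records unchanged: 237
Step 4: Final sum = 24.8 + 112.8 + 237 = 374.6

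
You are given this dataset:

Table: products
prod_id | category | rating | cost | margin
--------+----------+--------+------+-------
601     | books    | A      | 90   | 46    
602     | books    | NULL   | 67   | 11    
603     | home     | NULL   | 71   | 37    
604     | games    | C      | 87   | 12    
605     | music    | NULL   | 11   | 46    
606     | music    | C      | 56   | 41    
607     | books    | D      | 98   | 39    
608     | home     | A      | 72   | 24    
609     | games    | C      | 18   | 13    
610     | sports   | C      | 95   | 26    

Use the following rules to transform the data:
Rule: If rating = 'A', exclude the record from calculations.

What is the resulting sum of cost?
503

Step 1: Identify records where rating = 'A'
Step 2: The excluded records sum to 162
Step 3: Original total cost = 665
Step 4: Remaining total = 665 - 162 = 503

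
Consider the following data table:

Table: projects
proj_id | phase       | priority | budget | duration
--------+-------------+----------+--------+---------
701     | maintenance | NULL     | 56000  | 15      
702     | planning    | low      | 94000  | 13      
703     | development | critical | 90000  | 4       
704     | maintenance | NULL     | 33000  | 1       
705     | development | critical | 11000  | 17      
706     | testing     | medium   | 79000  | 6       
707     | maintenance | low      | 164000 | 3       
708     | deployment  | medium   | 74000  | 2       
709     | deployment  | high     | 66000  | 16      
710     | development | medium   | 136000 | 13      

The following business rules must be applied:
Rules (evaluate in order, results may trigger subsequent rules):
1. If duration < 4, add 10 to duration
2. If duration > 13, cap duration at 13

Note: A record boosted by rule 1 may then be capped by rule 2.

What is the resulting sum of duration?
111

Step 1: Apply rule 1 to records with duration < 4
  - 3 records get bonus of 10
  - Of these, 0 records then exceed 13 and get capped
Step 2: Apply rule 2 to records with duration > 13
  - 3 records (original) are capped
Step 3: Calculate final sum = 111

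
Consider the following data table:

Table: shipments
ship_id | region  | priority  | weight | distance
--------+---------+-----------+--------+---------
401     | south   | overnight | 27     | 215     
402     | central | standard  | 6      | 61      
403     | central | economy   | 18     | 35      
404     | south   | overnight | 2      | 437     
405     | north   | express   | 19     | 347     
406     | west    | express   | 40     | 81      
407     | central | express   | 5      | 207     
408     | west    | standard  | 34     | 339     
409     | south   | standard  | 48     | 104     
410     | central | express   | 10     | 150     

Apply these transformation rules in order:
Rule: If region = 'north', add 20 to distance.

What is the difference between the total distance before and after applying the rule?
20

Step 1: Original sum of distance = 1976
Step 2: 1 records have region = 'north'
Step 3: Each affected record changes by 20
Step 4: Total change = 1 × 20 = 20
Step 5: New sum = 1976 + 20 = 1996
Step 6: Difference = |1996 - 1976| = 20
        (Sum increased by 20)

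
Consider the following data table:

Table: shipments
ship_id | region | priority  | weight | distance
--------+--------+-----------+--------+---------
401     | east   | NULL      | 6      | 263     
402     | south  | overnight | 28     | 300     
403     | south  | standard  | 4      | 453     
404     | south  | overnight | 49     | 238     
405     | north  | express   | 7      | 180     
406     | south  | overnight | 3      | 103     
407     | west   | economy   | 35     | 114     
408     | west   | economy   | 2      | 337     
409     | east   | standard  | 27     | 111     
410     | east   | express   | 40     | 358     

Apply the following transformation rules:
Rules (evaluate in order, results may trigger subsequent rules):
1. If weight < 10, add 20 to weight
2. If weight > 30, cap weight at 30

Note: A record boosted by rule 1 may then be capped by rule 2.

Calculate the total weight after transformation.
267

Step 1: Apply rule 1 to records with weight < 10
  - 5 records get bonus of 20
  - Of these, 0 records then exceed 30 and get capped
Step 2: Apply rule 2 to records with weight > 30
  - 3 records (original) are capped
Step 3: Calculate final sum = 267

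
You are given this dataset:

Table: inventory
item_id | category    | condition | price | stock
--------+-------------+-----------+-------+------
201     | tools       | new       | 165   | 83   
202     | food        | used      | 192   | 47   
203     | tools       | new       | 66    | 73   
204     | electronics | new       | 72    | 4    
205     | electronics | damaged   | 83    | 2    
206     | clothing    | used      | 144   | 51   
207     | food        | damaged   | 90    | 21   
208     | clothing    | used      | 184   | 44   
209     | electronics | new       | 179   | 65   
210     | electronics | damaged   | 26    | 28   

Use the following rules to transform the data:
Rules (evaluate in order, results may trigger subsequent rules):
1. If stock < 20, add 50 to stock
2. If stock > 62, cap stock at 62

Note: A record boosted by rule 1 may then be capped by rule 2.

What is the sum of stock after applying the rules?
483

Step 1: Apply rule 1 to records with stock < 20
  - 2 records get bonus of 50
  - Of these, 0 records then exceed 62 and get capped
Step 2: Apply rule 2 to records with stock > 62
  - 3 records (original) are capped
Step 3: Calculate final sum = 483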